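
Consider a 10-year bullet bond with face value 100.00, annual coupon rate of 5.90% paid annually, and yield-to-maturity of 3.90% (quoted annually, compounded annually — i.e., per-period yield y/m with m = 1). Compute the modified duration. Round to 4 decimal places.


Coupon per period c = face * coupon_rate / m = 5.900000
Periods per year m = 1; per-period yield y/m = 0.039000
Number of cashflows N = 10
Cashflows (t years, CF_t, discount factor 1/(1+y/m)^(m*t), PV):
  t = 1.0000: CF_t = 5.900000, DF = 0.962464, PV = 5.678537
  t = 2.0000: CF_t = 5.900000, DF = 0.926337, PV = 5.465387
  t = 3.0000: CF_t = 5.900000, DF = 0.891566, PV = 5.260238
  t = 4.0000: CF_t = 5.900000, DF = 0.858100, PV = 5.062789
  t = 5.0000: CF_t = 5.900000, DF = 0.825890, PV = 4.872752
  t = 6.0000: CF_t = 5.900000, DF = 0.794889, PV = 4.689848
  t = 7.0000: CF_t = 5.900000, DF = 0.765052, PV = 4.513809
  t = 8.0000: CF_t = 5.900000, DF = 0.736335, PV = 4.344378
  t = 9.0000: CF_t = 5.900000, DF = 0.708696, PV = 4.181307
  t = 10.0000: CF_t = 105.900000, DF = 0.682094, PV = 72.233804
Price P = sum_t PV_t = 116.302848
First compute Macaulay numerator sum_t t * PV_t:
  t * PV_t at t = 1.0000: 5.678537
  t * PV_t at t = 2.0000: 10.930774
  t * PV_t at t = 3.0000: 15.780713
  t * PV_t at t = 4.0000: 20.251156
  t * PV_t at t = 5.0000: 24.363758
  t * PV_t at t = 6.0000: 28.139085
  t * PV_t at t = 7.0000: 31.596663
  t * PV_t at t = 8.0000: 34.755026
  t * PV_t at t = 9.0000: 37.631765
  t * PV_t at t = 10.0000: 722.338037
Macaulay duration D = 931.465515 / 116.302848 = 8.008966
Modified duration = D / (1 + y/m) = 8.008966 / (1 + 0.039000) = 7.708340

Answer: Modified duration = 7.7083


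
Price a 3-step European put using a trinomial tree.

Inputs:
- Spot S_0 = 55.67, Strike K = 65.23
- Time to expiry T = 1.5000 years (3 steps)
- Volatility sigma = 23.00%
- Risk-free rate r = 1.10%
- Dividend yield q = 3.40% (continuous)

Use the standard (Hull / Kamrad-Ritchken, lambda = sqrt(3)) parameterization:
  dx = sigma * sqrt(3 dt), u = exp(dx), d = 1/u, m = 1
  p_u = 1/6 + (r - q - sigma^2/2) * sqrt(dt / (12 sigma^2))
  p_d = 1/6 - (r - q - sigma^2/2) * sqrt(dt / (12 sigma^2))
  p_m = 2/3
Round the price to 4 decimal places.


Answer: Price = V(0,0) = 13.8500

Derivation:
dt = T/N = 0.500000; dx = sigma*sqrt(3*dt) = 0.281691
u = exp(dx) = 1.325370; d = 1/u = 0.754507
p_u = 0.122780, p_m = 0.666667, p_d = 0.210553
Discount per step: exp(-r*dt) = 0.994515
Stock lattice S(k, j) with j the centered position index:
  k=0: S(0,+0) = 55.6700
  k=1: S(1,-1) = 42.0034; S(1,+0) = 55.6700; S(1,+1) = 73.7833
  k=2: S(2,-2) = 31.6918; S(2,-1) = 42.0034; S(2,+0) = 55.6700; S(2,+1) = 73.7833; S(2,+2) = 97.7902
  k=3: S(3,-3) = 23.9117; S(3,-2) = 31.6918; S(3,-1) = 42.0034; S(3,+0) = 55.6700; S(3,+1) = 73.7833; S(3,+2) = 97.7902; S(3,+3) = 129.6081
Terminal payoffs V(N, j) = max(K - S_T, 0):
  V(3,-3) = 41.318310; V(3,-2) = 33.538175; V(3,-1) = 23.226620; V(3,+0) = 9.560000; V(3,+1) = 0.000000; V(3,+2) = 0.000000; V(3,+3) = 0.000000
Backward induction: V(k, j) = exp(-r*dt) * [p_u * V(k+1, j+1) + p_m * V(k+1, j) + p_d * V(k+1, j-1)]
  V(2,-2) = exp(-r*dt) * [p_u*23.226620 + p_m*33.538175 + p_d*41.318310] = 33.724262
  V(2,-1) = exp(-r*dt) * [p_u*9.560000 + p_m*23.226620 + p_d*33.538175] = 23.589665
  V(2,+0) = exp(-r*dt) * [p_u*0.000000 + p_m*9.560000 + p_d*23.226620] = 11.201996
  V(2,+1) = exp(-r*dt) * [p_u*0.000000 + p_m*0.000000 + p_d*9.560000] = 2.001850
  V(2,+2) = exp(-r*dt) * [p_u*0.000000 + p_m*0.000000 + p_d*0.000000] = 0.000000
  V(1,-1) = exp(-r*dt) * [p_u*11.201996 + p_m*23.589665 + p_d*33.724262] = 24.069832
  V(1,+0) = exp(-r*dt) * [p_u*2.001850 + p_m*11.201996 + p_d*23.589665] = 12.611115
  V(1,+1) = exp(-r*dt) * [p_u*0.000000 + p_m*2.001850 + p_d*11.201996] = 3.672927
  V(0,+0) = exp(-r*dt) * [p_u*3.672927 + p_m*12.611115 + p_d*24.069832] = 13.849971


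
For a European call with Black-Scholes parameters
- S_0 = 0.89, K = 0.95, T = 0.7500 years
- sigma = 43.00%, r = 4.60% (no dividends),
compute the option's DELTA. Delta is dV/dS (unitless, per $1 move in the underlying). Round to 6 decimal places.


Answer: Delta = 0.541275

Derivation:
d1 = 0.1036463987; d2 = -0.2687445250
phi(d1) = 0.3968051911; exp(-qT) = 1.0000000000; exp(-rT) = 0.9660883397
N(d1) = 0.5412750174
Delta = exp(-qT) * N(d1) = 1.0000000000 * 0.5412750174 = 0.541275


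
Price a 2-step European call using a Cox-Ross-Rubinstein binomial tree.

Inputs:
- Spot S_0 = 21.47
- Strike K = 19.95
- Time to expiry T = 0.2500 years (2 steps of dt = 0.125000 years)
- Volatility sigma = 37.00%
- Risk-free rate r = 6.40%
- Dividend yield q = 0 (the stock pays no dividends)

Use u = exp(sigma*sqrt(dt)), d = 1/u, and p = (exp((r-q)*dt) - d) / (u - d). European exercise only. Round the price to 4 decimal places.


Answer: Price = V(0,0) = 2.6856

Derivation:
dt = T/N = 0.125000
u = exp(sigma*sqrt(dt)) = 1.139757; d = 1/u = 0.877380
p = (exp((r-q)*dt) - d) / (u - d) = 0.497956
Discount per step: exp(-r*dt) = 0.992032
Stock lattice S(k, i) with i counting down-moves:
  k=0: S(0,0) = 21.4700
  k=1: S(1,0) = 24.4706; S(1,1) = 18.8374
  k=2: S(2,0) = 27.8905; S(2,1) = 21.4700; S(2,2) = 16.5275
Terminal payoffs V(N, i) = max(S_T - K, 0):
  V(2,0) = 7.940500; V(2,1) = 1.520000; V(2,2) = 0.000000
Backward induction: V(k, i) = exp(-r*dt) * [p * V(k+1, i) + (1-p) * V(k+1, i+1)].
  V(1,0) = exp(-r*dt) * [p*7.940500 + (1-p)*1.520000] = 4.679538
  V(1,1) = exp(-r*dt) * [p*1.520000 + (1-p)*0.000000] = 0.750862
  V(0,0) = exp(-r*dt) * [p*4.679538 + (1-p)*0.750862] = 2.685598


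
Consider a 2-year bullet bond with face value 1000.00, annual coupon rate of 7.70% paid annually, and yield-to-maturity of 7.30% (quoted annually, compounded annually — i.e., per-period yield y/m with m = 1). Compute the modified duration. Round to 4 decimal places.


Answer: Modified duration = 1.7975

Derivation:
Coupon per period c = face * coupon_rate / m = 77.000000
Periods per year m = 1; per-period yield y/m = 0.073000
Number of cashflows N = 2
Cashflows (t years, CF_t, discount factor 1/(1+y/m)^(m*t), PV):
  t = 1.0000: CF_t = 77.000000, DF = 0.931966, PV = 71.761417
  t = 2.0000: CF_t = 1077.000000, DF = 0.868561, PV = 935.440695
Price P = sum_t PV_t = 1007.202112
First compute Macaulay numerator sum_t t * PV_t:
  t * PV_t at t = 1.0000: 71.761417
  t * PV_t at t = 2.0000: 1870.881390
Macaulay duration D = 1942.642807 / 1007.202112 = 1.928752
Modified duration = D / (1 + y/m) = 1.928752 / (1 + 0.073000) = 1.797532


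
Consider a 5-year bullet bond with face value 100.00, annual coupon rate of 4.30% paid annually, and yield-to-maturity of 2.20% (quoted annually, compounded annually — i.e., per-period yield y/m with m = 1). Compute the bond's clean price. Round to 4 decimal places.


Answer: Price = 109.8411

Derivation:
Coupon per period c = face * coupon_rate / m = 4.300000
Periods per year m = 1; per-period yield y/m = 0.022000
Number of cashflows N = 5
Cashflows (t years, CF_t, discount factor 1/(1+y/m)^(m*t), PV):
  t = 1.0000: CF_t = 4.300000, DF = 0.978474, PV = 4.207436
  t = 2.0000: CF_t = 4.300000, DF = 0.957411, PV = 4.116865
  t = 3.0000: CF_t = 4.300000, DF = 0.936801, PV = 4.028244
  t = 4.0000: CF_t = 4.300000, DF = 0.916635, PV = 3.941530
  t = 5.0000: CF_t = 104.300000, DF = 0.896903, PV = 93.546992
Price P = sum_t PV_t = 109.841069


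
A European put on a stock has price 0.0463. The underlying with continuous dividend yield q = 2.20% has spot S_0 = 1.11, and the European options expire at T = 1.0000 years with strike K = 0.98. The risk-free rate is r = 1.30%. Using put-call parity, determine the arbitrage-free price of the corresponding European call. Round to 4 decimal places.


Put-call parity: C - P = S_0 * exp(-qT) - K * exp(-rT).
S_0 * exp(-qT) = 1.1100 * 0.97824024 = 1.08584666
K * exp(-rT) = 0.9800 * 0.98708414 = 0.96734245
C = P + S*exp(-qT) - K*exp(-rT)
C = 0.0463 + 1.08584666 - 0.96734245 = 0.1648

Answer: Call price = 0.1648


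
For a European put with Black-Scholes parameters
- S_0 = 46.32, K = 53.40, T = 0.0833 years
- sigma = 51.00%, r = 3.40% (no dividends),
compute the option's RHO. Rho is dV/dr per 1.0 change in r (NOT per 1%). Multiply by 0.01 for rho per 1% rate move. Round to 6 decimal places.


Answer: Rho = -3.753861

Derivation:
d1 = -0.8734784505; d2 = -1.0206733214
phi(d1) = 0.2724171263; exp(-qT) = 1.0000000000; exp(-rT) = 0.9971718069
N(-d2) = 0.8462953808
Rho = -K*T*exp(-rT)*N(-d2) = -53.4000 * 0.0833 * 0.9971718069 * 0.8462953808 = -3.753861


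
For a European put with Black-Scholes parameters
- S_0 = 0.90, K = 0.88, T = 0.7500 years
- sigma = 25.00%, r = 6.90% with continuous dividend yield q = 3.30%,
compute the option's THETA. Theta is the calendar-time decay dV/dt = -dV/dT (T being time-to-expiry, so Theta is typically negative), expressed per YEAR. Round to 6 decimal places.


Answer: Theta = -0.032368

Derivation:
d1 = 0.3367585086; d2 = 0.1202521577
phi(d1) = 0.3769503945; exp(-qT) = 0.9755537700; exp(-rT) = 0.9495662287
Theta = -S*exp(-qT)*phi(d1)*sigma/(2*sqrt(T)) + r*K*exp(-rT)*N(-d2) - q*S*exp(-qT)*N(-d1)
N(-d1) = 0.3681494766; N(-d2) = 0.4521417008; sqrt(T) = 0.8660254038
Term 1 = -0.9000 * 0.9755537700 * 0.3769503945 * 0.2500 / (2 * 0.8660254038) = -0.0477702269
Term 2 = 0.0690 * 0.8800 * 0.9495662287 * 0.4521417008 = 0.0260694331
Term 3 = -0.0330 * 0.9000 * 0.9755537700 * 0.3681494766 = -0.0106667434
Theta = -0.0477702269 + (0.0260694331) + (-0.0106667434) = -0.032368


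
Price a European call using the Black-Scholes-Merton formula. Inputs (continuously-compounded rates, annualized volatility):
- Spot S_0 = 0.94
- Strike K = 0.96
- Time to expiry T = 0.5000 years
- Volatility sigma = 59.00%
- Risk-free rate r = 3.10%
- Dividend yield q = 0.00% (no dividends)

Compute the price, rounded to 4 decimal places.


Answer: Price = 0.1532

Derivation:
d1 = (ln(S/K) + (r - q + 0.5*sigma^2) * T) / (sigma * sqrt(T)) = 0.19528513
d2 = d1 - sigma * sqrt(T) = -0.22190787
exp(-rT) = 0.98461951; exp(-qT) = 1.00000000
C = S_0 * exp(-qT) * N(d1) - K * exp(-rT) * N(d2)
N(d1) = 0.57741513; N(d2) = 0.41219280
C = 0.9400 * 1.00000000 * 0.57741513 - 0.9600 * 0.98461951 * 0.41219280 = 0.1532


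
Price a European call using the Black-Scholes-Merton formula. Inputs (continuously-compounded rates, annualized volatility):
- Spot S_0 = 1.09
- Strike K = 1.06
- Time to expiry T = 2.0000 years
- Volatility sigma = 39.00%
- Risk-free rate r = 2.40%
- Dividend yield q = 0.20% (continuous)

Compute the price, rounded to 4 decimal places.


Answer: Price = 0.2672

Derivation:
d1 = (ln(S/K) + (r - q + 0.5*sigma^2) * T) / (sigma * sqrt(T)) = 0.40614906
d2 = d1 - sigma * sqrt(T) = -0.14539423
exp(-rT) = 0.95313379; exp(-qT) = 0.99600799
C = S_0 * exp(-qT) * N(d1) - K * exp(-rT) * N(d2)
N(d1) = 0.65768346; N(d2) = 0.44219981
C = 1.0900 * 0.99600799 * 0.65768346 - 1.0600 * 0.95313379 * 0.44219981 = 0.2672


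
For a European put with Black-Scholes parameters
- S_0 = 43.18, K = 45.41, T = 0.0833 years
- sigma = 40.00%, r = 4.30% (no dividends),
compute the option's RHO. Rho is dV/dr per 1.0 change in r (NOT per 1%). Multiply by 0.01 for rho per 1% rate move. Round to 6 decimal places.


d1 = -0.3474237943; d2 = -0.4628707518
phi(d1) = 0.3755775969; exp(-qT) = 1.0000000000; exp(-rT) = 0.9964245074
N(-d2) = 0.6782714933
Rho = -K*T*exp(-rT)*N(-d2) = -45.4100 * 0.0833 * 0.9964245074 * 0.6782714933 = -2.556492

Answer: Rho = -2.556492


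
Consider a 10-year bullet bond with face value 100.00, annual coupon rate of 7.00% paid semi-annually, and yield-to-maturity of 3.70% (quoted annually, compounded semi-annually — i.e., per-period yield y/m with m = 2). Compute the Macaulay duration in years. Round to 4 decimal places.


Coupon per period c = face * coupon_rate / m = 3.500000
Periods per year m = 2; per-period yield y/m = 0.018500
Number of cashflows N = 20
Cashflows (t years, CF_t, discount factor 1/(1+y/m)^(m*t), PV):
  t = 0.5000: CF_t = 3.500000, DF = 0.981836, PV = 3.436426
  t = 1.0000: CF_t = 3.500000, DF = 0.964002, PV = 3.374007
  t = 1.5000: CF_t = 3.500000, DF = 0.946492, PV = 3.312722
  t = 2.0000: CF_t = 3.500000, DF = 0.929300, PV = 3.252549
  t = 2.5000: CF_t = 3.500000, DF = 0.912420, PV = 3.193470
  t = 3.0000: CF_t = 3.500000, DF = 0.895847, PV = 3.135464
  t = 3.5000: CF_t = 3.500000, DF = 0.879575, PV = 3.078512
  t = 4.0000: CF_t = 3.500000, DF = 0.863598, PV = 3.022594
  t = 4.5000: CF_t = 3.500000, DF = 0.847912, PV = 2.967691
  t = 5.0000: CF_t = 3.500000, DF = 0.832510, PV = 2.913786
  t = 5.5000: CF_t = 3.500000, DF = 0.817389, PV = 2.860860
  t = 6.0000: CF_t = 3.500000, DF = 0.802542, PV = 2.808896
  t = 6.5000: CF_t = 3.500000, DF = 0.787964, PV = 2.757875
  t = 7.0000: CF_t = 3.500000, DF = 0.773652, PV = 2.707781
  t = 7.5000: CF_t = 3.500000, DF = 0.759599, PV = 2.658597
  t = 8.0000: CF_t = 3.500000, DF = 0.745802, PV = 2.610307
  t = 8.5000: CF_t = 3.500000, DF = 0.732255, PV = 2.562893
  t = 9.0000: CF_t = 3.500000, DF = 0.718954, PV = 2.516341
  t = 9.5000: CF_t = 3.500000, DF = 0.705895, PV = 2.470634
  t = 10.0000: CF_t = 103.500000, DF = 0.693074, PV = 71.733114
Price P = sum_t PV_t = 127.374520
Macaulay numerator sum_t t * PV_t:
  t * PV_t at t = 0.5000: 1.718213
  t * PV_t at t = 1.0000: 3.374007
  t * PV_t at t = 1.5000: 4.969082
  t * PV_t at t = 2.0000: 6.505099
  t * PV_t at t = 2.5000: 7.983676
  t * PV_t at t = 3.0000: 9.406393
  t * PV_t at t = 3.5000: 10.774791
  t * PV_t at t = 4.0000: 12.090375
  t * PV_t at t = 4.5000: 13.354611
  t * PV_t at t = 5.0000: 14.568932
  t * PV_t at t = 5.5000: 15.734733
  t * PV_t at t = 6.0000: 16.853375
  t * PV_t at t = 6.5000: 17.926189
  t * PV_t at t = 7.0000: 18.954469
  t * PV_t at t = 7.5000: 19.939479
  t * PV_t at t = 8.0000: 20.882452
  t * PV_t at t = 8.5000: 21.784591
  t * PV_t at t = 9.0000: 22.647066
  t * PV_t at t = 9.5000: 23.471023
  t * PV_t at t = 10.0000: 717.331138
Macaulay duration D = (sum_t t * PV_t) / P = 980.269694 / 127.374520 = 7.695964

Answer: Macaulay duration = 7.6960 years


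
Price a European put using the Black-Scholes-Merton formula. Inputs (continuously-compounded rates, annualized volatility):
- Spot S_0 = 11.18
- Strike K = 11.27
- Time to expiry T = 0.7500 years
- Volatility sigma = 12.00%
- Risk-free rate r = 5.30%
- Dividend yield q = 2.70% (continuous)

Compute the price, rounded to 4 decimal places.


Answer: Price = 0.3916

Derivation:
d1 = (ln(S/K) + (r - q + 0.5*sigma^2) * T) / (sigma * sqrt(T)) = 0.16244846
d2 = d1 - sigma * sqrt(T) = 0.05852542
exp(-rT) = 0.96102967; exp(-qT) = 0.97995365
P = K * exp(-rT) * N(-d2) - S_0 * exp(-qT) * N(-d1)
N(-d1) = 0.43547635; N(-d2) = 0.47666506
P = 11.2700 * 0.96102967 * 0.47666506 - 11.1800 * 0.97995365 * 0.43547635 = 0.3916


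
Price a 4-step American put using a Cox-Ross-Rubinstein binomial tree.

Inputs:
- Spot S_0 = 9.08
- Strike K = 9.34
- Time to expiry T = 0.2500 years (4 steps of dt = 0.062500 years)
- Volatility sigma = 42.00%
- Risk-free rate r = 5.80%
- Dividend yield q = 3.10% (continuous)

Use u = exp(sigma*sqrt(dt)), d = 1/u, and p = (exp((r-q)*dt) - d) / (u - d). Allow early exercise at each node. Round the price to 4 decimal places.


Answer: Price = V(0,0) = 0.8739

Derivation:
dt = T/N = 0.062500
u = exp(sigma*sqrt(dt)) = 1.110711; d = 1/u = 0.900325
p = (exp((r-q)*dt) - d) / (u - d) = 0.481802
Discount per step: exp(-r*dt) = 0.996382
Stock lattice S(k, i) with i counting down-moves:
  k=0: S(0,0) = 9.0800
  k=1: S(1,0) = 10.0853; S(1,1) = 8.1749
  k=2: S(2,0) = 11.2018; S(2,1) = 9.0800; S(2,2) = 7.3601
  k=3: S(3,0) = 12.4420; S(3,1) = 10.0853; S(3,2) = 8.1749; S(3,3) = 6.6265
  k=4: S(4,0) = 13.8194; S(4,1) = 11.2018; S(4,2) = 9.0800; S(4,3) = 7.3601; S(4,4) = 5.9660
Terminal payoffs V(N, i) = max(K - S_T, 0):
  V(4,0) = 0.000000; V(4,1) = 0.000000; V(4,2) = 0.260000; V(4,3) = 1.979895; V(4,4) = 3.374015
Backward induction: V(k, i) = exp(-r*dt) * [p * V(k+1, i) + (1-p) * V(k+1, i+1)]; then take max(V_cont, immediate exercise) for American.
  V(3,0) = exp(-r*dt) * [p*0.000000 + (1-p)*0.000000] = 0.000000; exercise = 0.000000; V(3,0) = max -> 0.000000
  V(3,1) = exp(-r*dt) * [p*0.000000 + (1-p)*0.260000] = 0.134244; exercise = 0.000000; V(3,1) = max -> 0.134244
  V(3,2) = exp(-r*dt) * [p*0.260000 + (1-p)*1.979895] = 1.147081; exercise = 1.165053; V(3,2) = max -> 1.165053
  V(3,3) = exp(-r*dt) * [p*1.979895 + (1-p)*3.374015] = 2.692547; exercise = 2.713517; V(3,3) = max -> 2.713517
  V(2,0) = exp(-r*dt) * [p*0.000000 + (1-p)*0.134244] = 0.069313; exercise = 0.000000; V(2,0) = max -> 0.069313
  V(2,1) = exp(-r*dt) * [p*0.134244 + (1-p)*1.165053] = 0.665989; exercise = 0.260000; V(2,1) = max -> 0.665989
  V(2,2) = exp(-r*dt) * [p*1.165053 + (1-p)*2.713517] = 1.960345; exercise = 1.979895; V(2,2) = max -> 1.979895
  V(1,0) = exp(-r*dt) * [p*0.069313 + (1-p)*0.665989] = 0.377140; exercise = 0.000000; V(1,0) = max -> 0.377140
  V(1,1) = exp(-r*dt) * [p*0.665989 + (1-p)*1.979895] = 1.341979; exercise = 1.165053; V(1,1) = max -> 1.341979
  V(0,0) = exp(-r*dt) * [p*0.377140 + (1-p)*1.341979] = 0.873944; exercise = 0.260000; V(0,0) = max -> 0.873944


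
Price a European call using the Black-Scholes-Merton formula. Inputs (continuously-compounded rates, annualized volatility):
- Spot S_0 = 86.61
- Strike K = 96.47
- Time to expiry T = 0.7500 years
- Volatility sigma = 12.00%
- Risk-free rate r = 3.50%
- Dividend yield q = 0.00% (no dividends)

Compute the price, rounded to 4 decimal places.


d1 = (ln(S/K) + (r - q + 0.5*sigma^2) * T) / (sigma * sqrt(T)) = -0.73291534
d2 = d1 - sigma * sqrt(T) = -0.83683839
exp(-rT) = 0.97409154; exp(-qT) = 1.00000000
C = S_0 * exp(-qT) * N(d1) - K * exp(-rT) * N(d2)
N(d1) = 0.23180503; N(d2) = 0.20134171
C = 86.6100 * 1.00000000 * 0.23180503 - 96.4700 * 0.97409154 * 0.20134171 = 1.1564

Answer: Price = 1.1564


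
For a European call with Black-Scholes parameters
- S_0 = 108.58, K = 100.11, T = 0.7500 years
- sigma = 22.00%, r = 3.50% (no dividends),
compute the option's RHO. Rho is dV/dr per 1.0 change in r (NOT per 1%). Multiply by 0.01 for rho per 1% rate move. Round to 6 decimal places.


d1 = 0.6593216576; d2 = 0.4687960688
phi(d1) = 0.3210074147; exp(-qT) = 1.0000000000; exp(-rT) = 0.9740915363
N(d2) = 0.6803922949
Rho = K*T*exp(-rT)*N(d2) = 100.1100 * 0.7500 * 0.9740915363 * 0.6803922949 = 49.762006

Answer: Rho = 49.762006


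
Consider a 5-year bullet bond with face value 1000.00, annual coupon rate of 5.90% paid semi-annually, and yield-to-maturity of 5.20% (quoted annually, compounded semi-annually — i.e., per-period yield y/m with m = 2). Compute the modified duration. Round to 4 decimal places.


Answer: Modified duration = 4.3010

Derivation:
Coupon per period c = face * coupon_rate / m = 29.500000
Periods per year m = 2; per-period yield y/m = 0.026000
Number of cashflows N = 10
Cashflows (t years, CF_t, discount factor 1/(1+y/m)^(m*t), PV):
  t = 0.5000: CF_t = 29.500000, DF = 0.974659, PV = 28.752437
  t = 1.0000: CF_t = 29.500000, DF = 0.949960, PV = 28.023817
  t = 1.5000: CF_t = 29.500000, DF = 0.925887, PV = 27.313662
  t = 2.0000: CF_t = 29.500000, DF = 0.902424, PV = 26.621503
  t = 2.5000: CF_t = 29.500000, DF = 0.879555, PV = 25.946884
  t = 3.0000: CF_t = 29.500000, DF = 0.857266, PV = 25.289361
  t = 3.5000: CF_t = 29.500000, DF = 0.835542, PV = 24.648500
  t = 4.0000: CF_t = 29.500000, DF = 0.814369, PV = 24.023879
  t = 4.5000: CF_t = 29.500000, DF = 0.793732, PV = 23.415087
  t = 5.0000: CF_t = 1029.500000, DF = 0.773618, PV = 796.439412
Price P = sum_t PV_t = 1030.474542
First compute Macaulay numerator sum_t t * PV_t:
  t * PV_t at t = 0.5000: 14.376218
  t * PV_t at t = 1.0000: 28.023817
  t * PV_t at t = 1.5000: 40.970493
  t * PV_t at t = 2.0000: 53.243006
  t * PV_t at t = 2.5000: 64.867210
  t * PV_t at t = 3.0000: 75.868082
  t * PV_t at t = 3.5000: 86.269749
  t * PV_t at t = 4.0000: 96.095516
  t * PV_t at t = 4.5000: 105.367890
  t * PV_t at t = 5.0000: 3982.197061
Macaulay duration D = 4547.279043 / 1030.474542 = 4.412801
Modified duration = D / (1 + y/m) = 4.412801 / (1 + 0.026000) = 4.300976


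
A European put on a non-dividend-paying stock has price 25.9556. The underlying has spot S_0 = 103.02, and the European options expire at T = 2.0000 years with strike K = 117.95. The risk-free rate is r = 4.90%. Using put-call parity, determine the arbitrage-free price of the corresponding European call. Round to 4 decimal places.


Put-call parity: C - P = S_0 * exp(-qT) - K * exp(-rT).
S_0 * exp(-qT) = 103.0200 * 1.00000000 = 103.02000000
K * exp(-rT) = 117.9500 * 0.90664890 = 106.93923820
C = P + S*exp(-qT) - K*exp(-rT)
C = 25.9556 + 103.02000000 - 106.93923820 = 22.0364

Answer: Call price = 22.0364


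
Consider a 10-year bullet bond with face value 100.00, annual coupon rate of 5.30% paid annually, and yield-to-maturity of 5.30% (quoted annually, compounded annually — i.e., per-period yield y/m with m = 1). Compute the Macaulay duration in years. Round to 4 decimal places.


Coupon per period c = face * coupon_rate / m = 5.300000
Periods per year m = 1; per-period yield y/m = 0.053000
Number of cashflows N = 10
Cashflows (t years, CF_t, discount factor 1/(1+y/m)^(m*t), PV):
  t = 1.0000: CF_t = 5.300000, DF = 0.949668, PV = 5.033238
  t = 2.0000: CF_t = 5.300000, DF = 0.901869, PV = 4.779903
  t = 3.0000: CF_t = 5.300000, DF = 0.856475, PV = 4.539320
  t = 4.0000: CF_t = 5.300000, DF = 0.813367, PV = 4.310845
  t = 5.0000: CF_t = 5.300000, DF = 0.772428, PV = 4.093870
  t = 6.0000: CF_t = 5.300000, DF = 0.733550, PV = 3.887815
  t = 7.0000: CF_t = 5.300000, DF = 0.696629, PV = 3.692132
  t = 8.0000: CF_t = 5.300000, DF = 0.661566, PV = 3.506299
  t = 9.0000: CF_t = 5.300000, DF = 0.628268, PV = 3.329818
  t = 10.0000: CF_t = 105.300000, DF = 0.596645, PV = 62.826759
Price P = sum_t PV_t = 100.000000
Macaulay numerator sum_t t * PV_t:
  t * PV_t at t = 1.0000: 5.033238
  t * PV_t at t = 2.0000: 9.559807
  t * PV_t at t = 3.0000: 13.617959
  t * PV_t at t = 4.0000: 17.243379
  t * PV_t at t = 5.0000: 20.469348
  t * PV_t at t = 6.0000: 23.326893
  t * PV_t at t = 7.0000: 25.844927
  t * PV_t at t = 8.0000: 28.050389
  t * PV_t at t = 9.0000: 29.968364
  t * PV_t at t = 10.0000: 628.267594
Macaulay duration D = (sum_t t * PV_t) / P = 801.381898 / 100.000000 = 8.013819

Answer: Macaulay duration = 8.0138 years


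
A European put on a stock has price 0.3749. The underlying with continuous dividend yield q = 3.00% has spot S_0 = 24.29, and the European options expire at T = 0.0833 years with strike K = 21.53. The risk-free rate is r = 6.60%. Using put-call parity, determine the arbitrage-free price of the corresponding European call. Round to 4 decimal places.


Put-call parity: C - P = S_0 * exp(-qT) - K * exp(-rT).
S_0 * exp(-qT) = 24.2900 * 0.99750412 = 24.22937507
K * exp(-rT) = 21.5300 * 0.99451729 = 21.41195715
C = P + S*exp(-qT) - K*exp(-rT)
C = 0.3749 + 24.22937507 - 21.41195715 = 3.1923

Answer: Call price = 3.1923


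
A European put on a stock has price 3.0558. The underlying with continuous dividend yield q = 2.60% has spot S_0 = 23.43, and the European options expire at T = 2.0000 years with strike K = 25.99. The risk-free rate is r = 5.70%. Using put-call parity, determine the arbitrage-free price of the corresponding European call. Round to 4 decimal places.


Put-call parity: C - P = S_0 * exp(-qT) - K * exp(-rT).
S_0 * exp(-qT) = 23.4300 * 0.94932887 = 22.24277535
K * exp(-rT) = 25.9900 * 0.89225796 = 23.18978427
C = P + S*exp(-qT) - K*exp(-rT)
C = 3.0558 + 22.24277535 - 23.18978427 = 2.1088

Answer: Call price = 2.1088


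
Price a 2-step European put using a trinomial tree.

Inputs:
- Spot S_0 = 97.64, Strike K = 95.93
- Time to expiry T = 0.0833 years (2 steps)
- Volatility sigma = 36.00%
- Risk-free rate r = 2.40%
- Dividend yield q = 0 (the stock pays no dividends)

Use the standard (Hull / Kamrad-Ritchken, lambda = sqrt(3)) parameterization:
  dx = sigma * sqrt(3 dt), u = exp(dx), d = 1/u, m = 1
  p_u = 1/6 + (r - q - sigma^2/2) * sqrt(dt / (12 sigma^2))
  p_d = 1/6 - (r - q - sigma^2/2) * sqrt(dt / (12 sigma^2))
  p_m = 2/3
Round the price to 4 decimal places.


Answer: Price = V(0,0) = 2.9034

Derivation:
dt = T/N = 0.041650; dx = sigma*sqrt(3*dt) = 0.127254
u = exp(dx) = 1.135705; d = 1/u = 0.880510
p_u = 0.159990, p_m = 0.666667, p_d = 0.173344
Discount per step: exp(-r*dt) = 0.999001
Stock lattice S(k, j) with j the centered position index:
  k=0: S(0,+0) = 97.6400
  k=1: S(1,-1) = 85.9730; S(1,+0) = 97.6400; S(1,+1) = 110.8903
  k=2: S(2,-2) = 75.7001; S(2,-1) = 85.9730; S(2,+0) = 97.6400; S(2,+1) = 110.8903; S(2,+2) = 125.9386
Terminal payoffs V(N, j) = max(K - S_T, 0):
  V(2,-2) = 20.229882; V(2,-1) = 9.956984; V(2,+0) = 0.000000; V(2,+1) = 0.000000; V(2,+2) = 0.000000
Backward induction: V(k, j) = exp(-r*dt) * [p_u * V(k+1, j+1) + p_m * V(k+1, j) + p_d * V(k+1, j-1)]
  V(1,-1) = exp(-r*dt) * [p_u*0.000000 + p_m*9.956984 + p_d*20.229882] = 10.134573
  V(1,+0) = exp(-r*dt) * [p_u*0.000000 + p_m*0.000000 + p_d*9.956984] = 1.724255
  V(1,+1) = exp(-r*dt) * [p_u*0.000000 + p_m*0.000000 + p_d*0.000000] = 0.000000
  V(0,+0) = exp(-r*dt) * [p_u*0.000000 + p_m*1.724255 + p_d*10.134573] = 2.903362


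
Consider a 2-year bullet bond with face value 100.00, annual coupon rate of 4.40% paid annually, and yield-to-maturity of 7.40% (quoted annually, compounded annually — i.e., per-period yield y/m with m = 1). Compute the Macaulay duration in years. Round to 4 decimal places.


Answer: Macaulay duration = 1.9567 years

Derivation:
Coupon per period c = face * coupon_rate / m = 4.400000
Periods per year m = 1; per-period yield y/m = 0.074000
Number of cashflows N = 2
Cashflows (t years, CF_t, discount factor 1/(1+y/m)^(m*t), PV):
  t = 1.0000: CF_t = 4.400000, DF = 0.931099, PV = 4.096834
  t = 2.0000: CF_t = 104.400000, DF = 0.866945, PV = 90.509035
Price P = sum_t PV_t = 94.605870
Macaulay numerator sum_t t * PV_t:
  t * PV_t at t = 1.0000: 4.096834
  t * PV_t at t = 2.0000: 181.018071
Macaulay duration D = (sum_t t * PV_t) / P = 185.114905 / 94.605870 = 1.956696


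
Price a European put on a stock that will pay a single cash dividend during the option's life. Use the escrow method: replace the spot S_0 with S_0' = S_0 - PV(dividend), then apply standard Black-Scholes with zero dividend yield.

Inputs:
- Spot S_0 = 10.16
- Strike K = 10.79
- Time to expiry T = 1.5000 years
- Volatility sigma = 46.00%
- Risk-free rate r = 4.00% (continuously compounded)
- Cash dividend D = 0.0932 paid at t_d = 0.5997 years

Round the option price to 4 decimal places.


Answer: Price = 2.2904

Derivation:
PV(D) = D * exp(-r * t_d) = 0.0932 * 0.97629743 = 0.09099092
S_0' = S_0 - PV(D) = 10.1600 - 0.09099092 = 10.06900908
d1 = (ln(S_0'/K) + (r + sigma^2/2)*T) / (sigma*sqrt(T)) = 0.26543686
d2 = d1 - sigma*sqrt(T) = -0.29794578
exp(-rT) = 0.94176453
N(-d1) = 0.39533647; N(-d2) = 0.61712773
P = K * exp(-rT) * N(-d2) - S_0' * N(-d1) = 10.7900 * 0.94176453 * 0.61712773 - 10.06900908 * 0.39533647 = 2.2904


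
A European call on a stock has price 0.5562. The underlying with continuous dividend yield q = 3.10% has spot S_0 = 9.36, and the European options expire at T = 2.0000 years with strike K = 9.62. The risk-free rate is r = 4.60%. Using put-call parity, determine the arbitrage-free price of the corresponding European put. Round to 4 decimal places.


Answer: Put price = 0.5333

Derivation:
Put-call parity: C - P = S_0 * exp(-qT) - K * exp(-rT).
S_0 * exp(-qT) = 9.3600 * 0.93988289 = 8.79730382
K * exp(-rT) = 9.6200 * 0.91210515 = 8.77445154
P = C - S*exp(-qT) + K*exp(-rT)
P = 0.5562 - 8.79730382 + 8.77445154 = 0.5333


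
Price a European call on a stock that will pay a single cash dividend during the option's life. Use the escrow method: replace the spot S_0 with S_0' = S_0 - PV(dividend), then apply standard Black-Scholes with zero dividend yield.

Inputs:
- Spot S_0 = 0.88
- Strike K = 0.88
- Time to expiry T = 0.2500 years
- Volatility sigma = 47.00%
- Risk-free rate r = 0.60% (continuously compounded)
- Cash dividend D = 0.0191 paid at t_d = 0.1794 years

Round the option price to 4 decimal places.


Answer: Price = 0.0728

Derivation:
PV(D) = D * exp(-r * t_d) = 0.0191 * 0.99892418 = 0.01907945
S_0' = S_0 - PV(D) = 0.8800 - 0.01907945 = 0.86092055
d1 = (ln(S_0'/K) + (r + sigma^2/2)*T) / (sigma*sqrt(T)) = 0.03060772
d2 = d1 - sigma*sqrt(T) = -0.20439228
exp(-rT) = 0.99850112
N(d1) = 0.51220881; N(d2) = 0.41902348
C = S_0' * N(d1) - K * exp(-rT) * N(d2) = 0.86092055 * 0.51220881 - 0.8800 * 0.99850112 * 0.41902348 = 0.0728


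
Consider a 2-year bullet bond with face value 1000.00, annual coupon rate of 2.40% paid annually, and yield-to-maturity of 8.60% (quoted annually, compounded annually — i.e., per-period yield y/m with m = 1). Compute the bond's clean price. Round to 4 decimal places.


Answer: Price = 890.3405

Derivation:
Coupon per period c = face * coupon_rate / m = 24.000000
Periods per year m = 1; per-period yield y/m = 0.086000
Number of cashflows N = 2
Cashflows (t years, CF_t, discount factor 1/(1+y/m)^(m*t), PV):
  t = 1.0000: CF_t = 24.000000, DF = 0.920810, PV = 22.099448
  t = 2.0000: CF_t = 1024.000000, DF = 0.847892, PV = 868.241032
Price P = sum_t PV_t = 890.340479


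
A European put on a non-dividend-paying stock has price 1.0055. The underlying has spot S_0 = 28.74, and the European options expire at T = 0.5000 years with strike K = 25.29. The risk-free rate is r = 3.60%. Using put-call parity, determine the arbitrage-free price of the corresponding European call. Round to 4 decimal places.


Put-call parity: C - P = S_0 * exp(-qT) - K * exp(-rT).
S_0 * exp(-qT) = 28.7400 * 1.00000000 = 28.74000000
K * exp(-rT) = 25.2900 * 0.98216103 = 24.83885251
C = P + S*exp(-qT) - K*exp(-rT)
C = 1.0055 + 28.74000000 - 24.83885251 = 4.9066

Answer: Call price = 4.9066


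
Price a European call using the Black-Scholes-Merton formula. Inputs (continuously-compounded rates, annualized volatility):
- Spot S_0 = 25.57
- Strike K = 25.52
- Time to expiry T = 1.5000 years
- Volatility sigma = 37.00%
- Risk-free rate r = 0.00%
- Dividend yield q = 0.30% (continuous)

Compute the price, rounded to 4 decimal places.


d1 = (ln(S/K) + (r - q + 0.5*sigma^2) * T) / (sigma * sqrt(T)) = 0.22096677
d2 = d1 - sigma * sqrt(T) = -0.23218883
exp(-rT) = 1.00000000; exp(-qT) = 0.99551011
C = S_0 * exp(-qT) * N(d1) - K * exp(-rT) * N(d2)
N(d1) = 0.58744085; N(d2) = 0.40819568
C = 25.5700 * 0.99551011 * 0.58744085 - 25.5200 * 1.00000000 * 0.40819568 = 4.5363

Answer: Price = 4.5363


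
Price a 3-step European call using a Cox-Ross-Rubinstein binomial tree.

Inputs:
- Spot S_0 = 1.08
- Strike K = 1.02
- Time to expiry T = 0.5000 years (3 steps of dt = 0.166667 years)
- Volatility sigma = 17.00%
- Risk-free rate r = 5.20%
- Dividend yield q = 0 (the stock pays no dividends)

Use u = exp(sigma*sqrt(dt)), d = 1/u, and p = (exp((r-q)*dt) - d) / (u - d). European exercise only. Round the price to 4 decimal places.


Answer: Price = V(0,0) = 0.1034

Derivation:
dt = T/N = 0.166667
u = exp(sigma*sqrt(dt)) = 1.071867; d = 1/u = 0.932951
p = (exp((r-q)*dt) - d) / (u - d) = 0.545315
Discount per step: exp(-r*dt) = 0.991371
Stock lattice S(k, i) with i counting down-moves:
  k=0: S(0,0) = 1.0800
  k=1: S(1,0) = 1.1576; S(1,1) = 1.0076
  k=2: S(2,0) = 1.2408; S(2,1) = 1.0800; S(2,2) = 0.9400
  k=3: S(3,0) = 1.3300; S(3,1) = 1.1576; S(3,2) = 1.0076; S(3,3) = 0.8770
Terminal payoffs V(N, i) = max(S_T - K, 0):
  V(3,0) = 0.309985; V(3,1) = 0.137617; V(3,2) = 0.000000; V(3,3) = 0.000000
Backward induction: V(k, i) = exp(-r*dt) * [p * V(k+1, i) + (1-p) * V(k+1, i+1)].
  V(2,0) = exp(-r*dt) * [p*0.309985 + (1-p)*0.137617] = 0.229613
  V(2,1) = exp(-r*dt) * [p*0.137617 + (1-p)*0.000000] = 0.074397
  V(2,2) = exp(-r*dt) * [p*0.000000 + (1-p)*0.000000] = 0.000000
  V(1,0) = exp(-r*dt) * [p*0.229613 + (1-p)*0.074397] = 0.157666
  V(1,1) = exp(-r*dt) * [p*0.074397 + (1-p)*0.000000] = 0.040220
  V(0,0) = exp(-r*dt) * [p*0.157666 + (1-p)*0.040220] = 0.103365


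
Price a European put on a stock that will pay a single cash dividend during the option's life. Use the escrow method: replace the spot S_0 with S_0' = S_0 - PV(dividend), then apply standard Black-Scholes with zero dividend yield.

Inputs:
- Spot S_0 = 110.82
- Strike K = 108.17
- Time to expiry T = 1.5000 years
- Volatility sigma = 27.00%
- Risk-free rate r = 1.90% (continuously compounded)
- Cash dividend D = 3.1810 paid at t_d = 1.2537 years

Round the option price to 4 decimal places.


PV(D) = D * exp(-r * t_d) = 3.1810 * 0.97646116 = 3.10612296
S_0' = S_0 - PV(D) = 110.8200 - 3.10612296 = 107.71387704
d1 = (ln(S_0'/K) + (r + sigma^2/2)*T) / (sigma*sqrt(T)) = 0.23874772
d2 = d1 - sigma*sqrt(T) = -0.09193340
exp(-rT) = 0.97190229
N(-d1) = 0.40565061; N(-d2) = 0.53662452
P = K * exp(-rT) * N(-d2) - S_0' * N(-d1) = 108.1700 * 0.97190229 * 0.53662452 - 107.71387704 * 0.40565061 = 12.7215

Answer: Price = 12.7215


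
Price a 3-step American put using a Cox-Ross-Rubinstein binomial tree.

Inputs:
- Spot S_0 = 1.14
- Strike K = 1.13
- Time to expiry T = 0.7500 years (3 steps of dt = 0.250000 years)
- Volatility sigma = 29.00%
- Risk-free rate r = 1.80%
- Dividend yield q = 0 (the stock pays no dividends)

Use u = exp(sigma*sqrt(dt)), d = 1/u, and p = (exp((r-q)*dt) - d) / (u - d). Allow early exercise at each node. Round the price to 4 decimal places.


dt = T/N = 0.250000
u = exp(sigma*sqrt(dt)) = 1.156040; d = 1/u = 0.865022
p = (exp((r-q)*dt) - d) / (u - d) = 0.479311
Discount per step: exp(-r*dt) = 0.995510
Stock lattice S(k, i) with i counting down-moves:
  k=0: S(0,0) = 1.1400
  k=1: S(1,0) = 1.3179; S(1,1) = 0.9861
  k=2: S(2,0) = 1.5235; S(2,1) = 1.1400; S(2,2) = 0.8530
  k=3: S(3,0) = 1.7613; S(3,1) = 1.3179; S(3,2) = 0.9861; S(3,3) = 0.7379
Terminal payoffs V(N, i) = max(K - S_T, 0):
  V(3,0) = 0.000000; V(3,1) = 0.000000; V(3,2) = 0.143875; V(3,3) = 0.392118
Backward induction: V(k, i) = exp(-r*dt) * [p * V(k+1, i) + (1-p) * V(k+1, i+1)]; then take max(V_cont, immediate exercise) for American.
  V(2,0) = exp(-r*dt) * [p*0.000000 + (1-p)*0.000000] = 0.000000; exercise = 0.000000; V(2,0) = max -> 0.000000
  V(2,1) = exp(-r*dt) * [p*0.000000 + (1-p)*0.143875] = 0.074578; exercise = 0.000000; V(2,1) = max -> 0.074578
  V(2,2) = exp(-r*dt) * [p*0.143875 + (1-p)*0.392118] = 0.271906; exercise = 0.276980; V(2,2) = max -> 0.276980
  V(1,0) = exp(-r*dt) * [p*0.000000 + (1-p)*0.074578] = 0.038657; exercise = 0.000000; V(1,0) = max -> 0.038657
  V(1,1) = exp(-r*dt) * [p*0.074578 + (1-p)*0.276980] = 0.179158; exercise = 0.143875; V(1,1) = max -> 0.179158
  V(0,0) = exp(-r*dt) * [p*0.038657 + (1-p)*0.179158] = 0.111312; exercise = 0.000000; V(0,0) = max -> 0.111312

Answer: Price = V(0,0) = 0.1113


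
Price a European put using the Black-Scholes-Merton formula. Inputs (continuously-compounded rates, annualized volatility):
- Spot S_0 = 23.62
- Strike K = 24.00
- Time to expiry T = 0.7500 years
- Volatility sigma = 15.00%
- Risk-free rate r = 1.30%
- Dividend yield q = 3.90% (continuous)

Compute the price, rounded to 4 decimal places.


d1 = (ln(S/K) + (r - q + 0.5*sigma^2) * T) / (sigma * sqrt(T)) = -0.20801945
d2 = d1 - sigma * sqrt(T) = -0.33792326
exp(-rT) = 0.99029738; exp(-qT) = 0.97117364
P = K * exp(-rT) * N(-d2) - S_0 * exp(-qT) * N(-d1)
N(-d1) = 0.58239311; N(-d2) = 0.63228949
P = 24.0000 * 0.99029738 * 0.63228949 - 23.6200 * 0.97117364 * 0.58239311 = 1.6681

Answer: Price = 1.6681


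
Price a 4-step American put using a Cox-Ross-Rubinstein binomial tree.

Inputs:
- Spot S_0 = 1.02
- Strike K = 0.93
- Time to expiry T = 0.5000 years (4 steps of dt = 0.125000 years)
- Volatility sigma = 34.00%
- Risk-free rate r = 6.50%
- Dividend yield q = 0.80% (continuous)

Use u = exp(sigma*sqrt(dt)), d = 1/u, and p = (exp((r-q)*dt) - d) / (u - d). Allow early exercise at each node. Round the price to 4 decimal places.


Answer: Price = V(0,0) = 0.0500

Derivation:
dt = T/N = 0.125000
u = exp(sigma*sqrt(dt)) = 1.127732; d = 1/u = 0.886736
p = (exp((r-q)*dt) - d) / (u - d) = 0.499655
Discount per step: exp(-r*dt) = 0.991908
Stock lattice S(k, i) with i counting down-moves:
  k=0: S(0,0) = 1.0200
  k=1: S(1,0) = 1.1503; S(1,1) = 0.9045
  k=2: S(2,0) = 1.2972; S(2,1) = 1.0200; S(2,2) = 0.8020
  k=3: S(3,0) = 1.4629; S(3,1) = 1.1503; S(3,2) = 0.9045; S(3,3) = 0.7112
  k=4: S(4,0) = 1.6498; S(4,1) = 1.2972; S(4,2) = 1.0200; S(4,3) = 0.8020; S(4,4) = 0.6306
Terminal payoffs V(N, i) = max(K - S_T, 0):
  V(4,0) = 0.000000; V(4,1) = 0.000000; V(4,2) = 0.000000; V(4,3) = 0.127974; V(4,4) = 0.299366
Backward induction: V(k, i) = exp(-r*dt) * [p * V(k+1, i) + (1-p) * V(k+1, i+1)]; then take max(V_cont, immediate exercise) for American.
  V(3,0) = exp(-r*dt) * [p*0.000000 + (1-p)*0.000000] = 0.000000; exercise = 0.000000; V(3,0) = max -> 0.000000
  V(3,1) = exp(-r*dt) * [p*0.000000 + (1-p)*0.000000] = 0.000000; exercise = 0.000000; V(3,1) = max -> 0.000000
  V(3,2) = exp(-r*dt) * [p*0.000000 + (1-p)*0.127974] = 0.063513; exercise = 0.025529; V(3,2) = max -> 0.063513
  V(3,3) = exp(-r*dt) * [p*0.127974 + (1-p)*0.299366] = 0.212000; exercise = 0.218814; V(3,3) = max -> 0.218814
  V(2,0) = exp(-r*dt) * [p*0.000000 + (1-p)*0.000000] = 0.000000; exercise = 0.000000; V(2,0) = max -> 0.000000
  V(2,1) = exp(-r*dt) * [p*0.000000 + (1-p)*0.063513] = 0.031521; exercise = 0.000000; V(2,1) = max -> 0.031521
  V(2,2) = exp(-r*dt) * [p*0.063513 + (1-p)*0.218814] = 0.140075; exercise = 0.127974; V(2,2) = max -> 0.140075
  V(1,0) = exp(-r*dt) * [p*0.000000 + (1-p)*0.031521] = 0.015644; exercise = 0.000000; V(1,0) = max -> 0.015644
  V(1,1) = exp(-r*dt) * [p*0.031521 + (1-p)*0.140075] = 0.085141; exercise = 0.025529; V(1,1) = max -> 0.085141
  V(0,0) = exp(-r*dt) * [p*0.015644 + (1-p)*0.085141] = 0.050008; exercise = 0.000000; V(0,0) = max -> 0.050008


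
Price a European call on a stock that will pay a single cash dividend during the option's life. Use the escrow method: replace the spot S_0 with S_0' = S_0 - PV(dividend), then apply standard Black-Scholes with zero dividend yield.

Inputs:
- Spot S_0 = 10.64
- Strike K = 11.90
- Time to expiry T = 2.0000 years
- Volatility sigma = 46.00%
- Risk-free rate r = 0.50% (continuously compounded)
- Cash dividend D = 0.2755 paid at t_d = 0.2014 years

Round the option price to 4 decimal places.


Answer: Price = 2.1681

Derivation:
PV(D) = D * exp(-r * t_d) = 0.2755 * 0.99899351 = 0.27522271
S_0' = S_0 - PV(D) = 10.6400 - 0.27522271 = 10.36477729
d1 = (ln(S_0'/K) + (r + sigma^2/2)*T) / (sigma*sqrt(T)) = 0.12831661
d2 = d1 - sigma*sqrt(T) = -0.52222163
exp(-rT) = 0.99004983
N(d1) = 0.55105079; N(d2) = 0.30075801
C = S_0' * N(d1) - K * exp(-rT) * N(d2) = 10.36477729 * 0.55105079 - 11.9000 * 0.99004983 * 0.30075801 = 2.1681


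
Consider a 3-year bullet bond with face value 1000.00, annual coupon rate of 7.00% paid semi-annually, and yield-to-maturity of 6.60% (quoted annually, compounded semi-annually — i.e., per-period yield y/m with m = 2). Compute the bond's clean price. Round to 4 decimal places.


Answer: Price = 1010.7275

Derivation:
Coupon per period c = face * coupon_rate / m = 35.000000
Periods per year m = 2; per-period yield y/m = 0.033000
Number of cashflows N = 6
Cashflows (t years, CF_t, discount factor 1/(1+y/m)^(m*t), PV):
  t = 0.5000: CF_t = 35.000000, DF = 0.968054, PV = 33.881897
  t = 1.0000: CF_t = 35.000000, DF = 0.937129, PV = 32.799513
  t = 1.5000: CF_t = 35.000000, DF = 0.907192, PV = 31.751707
  t = 2.0000: CF_t = 35.000000, DF = 0.878211, PV = 30.737374
  t = 2.5000: CF_t = 35.000000, DF = 0.850156, PV = 29.755444
  t = 3.0000: CF_t = 1035.000000, DF = 0.822997, PV = 851.801540
Price P = sum_t PV_t = 1010.727475


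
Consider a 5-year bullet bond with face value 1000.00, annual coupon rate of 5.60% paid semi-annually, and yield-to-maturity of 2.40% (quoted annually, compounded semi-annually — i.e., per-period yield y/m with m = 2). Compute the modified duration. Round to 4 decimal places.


Coupon per period c = face * coupon_rate / m = 28.000000
Periods per year m = 2; per-period yield y/m = 0.012000
Number of cashflows N = 10
Cashflows (t years, CF_t, discount factor 1/(1+y/m)^(m*t), PV):
  t = 0.5000: CF_t = 28.000000, DF = 0.988142, PV = 27.667984
  t = 1.0000: CF_t = 28.000000, DF = 0.976425, PV = 27.339905
  t = 1.5000: CF_t = 28.000000, DF = 0.964847, PV = 27.015717
  t = 2.0000: CF_t = 28.000000, DF = 0.953406, PV = 26.695372
  t = 2.5000: CF_t = 28.000000, DF = 0.942101, PV = 26.378826
  t = 3.0000: CF_t = 28.000000, DF = 0.930930, PV = 26.066034
  t = 3.5000: CF_t = 28.000000, DF = 0.919891, PV = 25.756951
  t = 4.0000: CF_t = 28.000000, DF = 0.908983, PV = 25.451532
  t = 4.5000: CF_t = 28.000000, DF = 0.898205, PV = 25.149735
  t = 5.0000: CF_t = 1028.000000, DF = 0.887554, PV = 912.405700
Price P = sum_t PV_t = 1149.927757
First compute Macaulay numerator sum_t t * PV_t:
  t * PV_t at t = 0.5000: 13.833992
  t * PV_t at t = 1.0000: 27.339905
  t * PV_t at t = 1.5000: 40.523575
  t * PV_t at t = 2.0000: 53.390745
  t * PV_t at t = 2.5000: 65.947066
  t * PV_t at t = 3.0000: 78.198102
  t * PV_t at t = 3.5000: 90.149327
  t * PV_t at t = 4.0000: 101.806129
  t * PV_t at t = 4.5000: 113.173809
  t * PV_t at t = 5.0000: 4562.028499
Macaulay duration D = 5146.391148 / 1149.927757 = 4.475404
Modified duration = D / (1 + y/m) = 4.475404 / (1 + 0.012000) = 4.422336

Answer: Modified duration = 4.4223
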